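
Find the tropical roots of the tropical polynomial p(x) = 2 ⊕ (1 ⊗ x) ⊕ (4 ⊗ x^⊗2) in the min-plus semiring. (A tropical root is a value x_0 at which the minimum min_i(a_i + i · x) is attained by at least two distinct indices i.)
Roots: {-3, 1}

Each tropical root is a break point of the lower envelope of the lines y = a_i + i · x (there are 3 lines, with slopes 0, 1, ..., 2). Only the lines that attain the minimum somewhere contribute to roots; other lines are dominated. Here the surviving (envelope) indices are i = 2, i = 1, i = 0.
Intersections between consecutive envelope lines give the roots: for adjacent envelope indices i < j the intersection is x = (a_i − a_j) / (j − i). Reading off the sorted break points: {-3, 1}.
Verification: at each break x_0, at least two indices attain the minimum of min_i(a_i + i · x_0).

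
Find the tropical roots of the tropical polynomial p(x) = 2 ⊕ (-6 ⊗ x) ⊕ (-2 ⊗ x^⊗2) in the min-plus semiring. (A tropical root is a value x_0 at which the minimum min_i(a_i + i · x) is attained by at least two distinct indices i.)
Roots: {-4, 8}

Each tropical root is a break point of the lower envelope of the lines y = a_i + i · x (there are 3 lines, with slopes 0, 1, ..., 2). Only the lines that attain the minimum somewhere contribute to roots; other lines are dominated. Here the surviving (envelope) indices are i = 2, i = 1, i = 0.
Intersections between consecutive envelope lines give the roots: for adjacent envelope indices i < j the intersection is x = (a_i − a_j) / (j − i). Reading off the sorted break points: {-4, 8}.
Verification: at each break x_0, at least two indices attain the minimum of min_i(a_i + i · x_0).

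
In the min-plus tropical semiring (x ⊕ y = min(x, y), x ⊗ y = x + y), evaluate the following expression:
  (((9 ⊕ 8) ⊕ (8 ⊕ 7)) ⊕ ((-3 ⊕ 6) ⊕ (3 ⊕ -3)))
(((9 ⊕ 8) ⊕ (8 ⊕ 7)) ⊕ ((-3 ⊕ 6) ⊕ (3 ⊕ -3))) = -3

Expand innermost to outermost. Recall ⊕ takes the minimum of its arguments and ⊗ takes their sum. Working out the expression (((9 ⊕ 8) ⊕ (8 ⊕ 7)) ⊕ ((-3 ⊕ 6) ⊕ (3 ⊕ -3))) gives -3.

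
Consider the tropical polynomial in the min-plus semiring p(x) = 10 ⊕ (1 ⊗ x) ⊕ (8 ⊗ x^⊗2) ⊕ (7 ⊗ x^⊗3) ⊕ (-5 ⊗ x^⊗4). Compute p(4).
p(4) = 5

A tropical monomial a ⊗ x^⊗i evaluates to a + i · x. Evaluating each term at x = 4:
  Term 0 contributes 10 + 0 · 4 = 10
  Term 1 contributes 1 + 1 · 4 = 5
  Term 2 contributes 8 + 2 · 4 = 16
  Term 3 contributes 7 + 3 · 4 = 19
  Term 4 contributes -5 + 4 · 4 = 11
p(4) = ⊕ of these = min[10, 5, 16, 19, 11] = 5.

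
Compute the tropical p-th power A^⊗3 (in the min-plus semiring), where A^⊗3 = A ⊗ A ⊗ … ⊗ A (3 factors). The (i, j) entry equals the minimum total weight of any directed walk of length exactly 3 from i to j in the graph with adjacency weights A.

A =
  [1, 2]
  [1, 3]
A^⊗3 =
  [3, 4]
  [3, 4]

Each entry (A^⊗3)_ij equals the minimum over all length-3 walks i = v_0 → v_1 → … → v_3 = j of Σ_t A[v_t][v_{t+1}]. For example, for (i, j) = (0, 1) we minimise over 4 possible intermediate vertex sequences; the minimum is 4, attained along the walk 0 → 0 → 0 → 1.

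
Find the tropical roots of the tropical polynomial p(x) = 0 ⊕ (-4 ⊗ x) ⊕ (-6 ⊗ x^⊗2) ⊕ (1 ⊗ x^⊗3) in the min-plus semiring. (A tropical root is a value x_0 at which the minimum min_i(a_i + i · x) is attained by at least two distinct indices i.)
Roots: {-7, 2, 4}

Each tropical root is a break point of the lower envelope of the lines y = a_i + i · x (there are 4 lines, with slopes 0, 1, ..., 3). Only the lines that attain the minimum somewhere contribute to roots; other lines are dominated. Here the surviving (envelope) indices are i = 3, i = 2, i = 1, i = 0.
Intersections between consecutive envelope lines give the roots: for adjacent envelope indices i < j the intersection is x = (a_i − a_j) / (j − i). Reading off the sorted break points: {-7, 2, 4}.
Verification: at each break x_0, at least two indices attain the minimum of min_i(a_i + i · x_0).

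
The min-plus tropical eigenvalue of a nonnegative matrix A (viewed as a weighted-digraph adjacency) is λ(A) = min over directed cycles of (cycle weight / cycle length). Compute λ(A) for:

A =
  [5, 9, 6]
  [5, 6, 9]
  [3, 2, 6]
λ(A) = 13/3

Enumerate directed cycles and compute their means (weight / length). Sample:
  cycle 0 → 0: weight = 5, length = 1, mean = 5/1 ≈ 5.000
  cycle 1 → 1: weight = 6, length = 1, mean = 6/1 ≈ 6.000
  cycle 2 → 2: weight = 6, length = 1, mean = 6/1 ≈ 6.000
  cycle 0 → 1 → 0: weight = 14, length = 2, mean = 14/2 ≈ 7.000
  cycle 0 → 2 → 0: weight = 9, length = 2, mean = 9/2 ≈ 4.500
  cycle 1 → 0 → 1: weight = 14, length = 2, mean = 14/2 ≈ 7.000
Minimum mean = 4.333, attained e.g. along the cycle 0 → 2 → 1 → 0 with weight 13 and length 3. So λ(A) = 13/3 = 13/3.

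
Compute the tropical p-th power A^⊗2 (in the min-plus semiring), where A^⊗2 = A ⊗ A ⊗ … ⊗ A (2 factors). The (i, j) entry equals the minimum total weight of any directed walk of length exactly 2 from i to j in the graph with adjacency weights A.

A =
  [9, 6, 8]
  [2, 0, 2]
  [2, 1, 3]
A^⊗2 =
  [8, 6, 8]
  [2, 0, 2]
  [3, 1, 3]

Each entry (A^⊗2)_ij equals the minimum over all length-2 walks i = v_0 → v_1 → … → v_2 = j of Σ_t A[v_t][v_{t+1}]. For example, for (i, j) = (0, 2) we minimise over 3 possible intermediate vertex sequences; the minimum is 8, attained along the walk 0 → 1 → 2.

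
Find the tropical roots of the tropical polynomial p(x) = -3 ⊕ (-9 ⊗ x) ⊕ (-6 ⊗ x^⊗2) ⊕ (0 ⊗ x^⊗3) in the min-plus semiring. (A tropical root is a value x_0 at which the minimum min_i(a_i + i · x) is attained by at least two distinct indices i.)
Roots: {-6, -3, 6}

Each tropical root is a break point of the lower envelope of the lines y = a_i + i · x (there are 4 lines, with slopes 0, 1, ..., 3). Only the lines that attain the minimum somewhere contribute to roots; other lines are dominated. Here the surviving (envelope) indices are i = 3, i = 2, i = 1, i = 0.
Intersections between consecutive envelope lines give the roots: for adjacent envelope indices i < j the intersection is x = (a_i − a_j) / (j − i). Reading off the sorted break points: {-6, -3, 6}.
Verification: at each break x_0, at least two indices attain the minimum of min_i(a_i + i · x_0).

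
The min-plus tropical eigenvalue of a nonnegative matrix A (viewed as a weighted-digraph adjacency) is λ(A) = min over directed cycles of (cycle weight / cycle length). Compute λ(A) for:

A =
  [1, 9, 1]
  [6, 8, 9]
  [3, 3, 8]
λ(A) = 1

Enumerate directed cycles and compute their means (weight / length). Sample:
  cycle 0 → 0: weight = 1, length = 1, mean = 1/1 ≈ 1.000
  cycle 1 → 1: weight = 8, length = 1, mean = 8/1 ≈ 8.000
  cycle 2 → 2: weight = 8, length = 1, mean = 8/1 ≈ 8.000
  cycle 0 → 1 → 0: weight = 15, length = 2, mean = 15/2 ≈ 7.500
  cycle 0 → 2 → 0: weight = 4, length = 2, mean = 4/2 ≈ 2.000
  cycle 1 → 0 → 1: weight = 15, length = 2, mean = 15/2 ≈ 7.500
Minimum mean = 1.000, attained e.g. along the cycle 0 → 0 with weight 1 and length 1. So λ(A) = 1/1 = 1.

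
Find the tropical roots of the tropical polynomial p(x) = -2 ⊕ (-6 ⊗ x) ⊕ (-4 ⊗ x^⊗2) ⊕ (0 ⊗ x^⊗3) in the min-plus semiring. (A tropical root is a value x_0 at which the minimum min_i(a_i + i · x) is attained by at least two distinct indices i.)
Roots: {-4, -2, 4}

Each tropical root is a break point of the lower envelope of the lines y = a_i + i · x (there are 4 lines, with slopes 0, 1, ..., 3). Only the lines that attain the minimum somewhere contribute to roots; other lines are dominated. Here the surviving (envelope) indices are i = 3, i = 2, i = 1, i = 0.
Intersections between consecutive envelope lines give the roots: for adjacent envelope indices i < j the intersection is x = (a_i − a_j) / (j − i). Reading off the sorted break points: {-4, -2, 4}.
Verification: at each break x_0, at least two indices attain the minimum of min_i(a_i + i · x_0).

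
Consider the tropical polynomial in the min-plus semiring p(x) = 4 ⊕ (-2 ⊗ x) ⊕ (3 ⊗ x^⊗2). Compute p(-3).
p(-3) = -5

A tropical monomial a ⊗ x^⊗i evaluates to a + i · x. Evaluating each term at x = -3:
  Term 0 contributes 4 + 0 · -3 = 4
  Term 1 contributes -2 + 1 · -3 = -5
  Term 2 contributes 3 + 2 · -3 = -3
p(-3) = ⊕ of these = min[4, -5, -3] = -5.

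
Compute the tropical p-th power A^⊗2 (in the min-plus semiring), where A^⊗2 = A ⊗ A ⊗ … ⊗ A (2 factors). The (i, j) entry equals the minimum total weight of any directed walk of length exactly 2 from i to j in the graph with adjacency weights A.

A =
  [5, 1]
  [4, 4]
A^⊗2 =
  [5, 5]
  [8, 5]

Each entry (A^⊗2)_ij equals the minimum over all length-2 walks i = v_0 → v_1 → … → v_2 = j of Σ_t A[v_t][v_{t+1}]. For example, for (i, j) = (0, 1) we minimise over 2 possible intermediate vertex sequences; the minimum is 5, attained along the walk 0 → 1 → 1.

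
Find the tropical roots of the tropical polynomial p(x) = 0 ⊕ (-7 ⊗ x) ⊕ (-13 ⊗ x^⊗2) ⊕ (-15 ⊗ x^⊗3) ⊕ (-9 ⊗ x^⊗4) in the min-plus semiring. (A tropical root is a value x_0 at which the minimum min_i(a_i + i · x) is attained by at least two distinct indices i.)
Roots: {-6, 2, 6, 7}

Each tropical root is a break point of the lower envelope of the lines y = a_i + i · x (there are 5 lines, with slopes 0, 1, ..., 4). Only the lines that attain the minimum somewhere contribute to roots; other lines are dominated. Here the surviving (envelope) indices are i = 4, i = 3, i = 2, i = 1, i = 0.
Intersections between consecutive envelope lines give the roots: for adjacent envelope indices i < j the intersection is x = (a_i − a_j) / (j − i). Reading off the sorted break points: {-6, 2, 6, 7}.
Verification: at each break x_0, at least two indices attain the minimum of min_i(a_i + i · x_0).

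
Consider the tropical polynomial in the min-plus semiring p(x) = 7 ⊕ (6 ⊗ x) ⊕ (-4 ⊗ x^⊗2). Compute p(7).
p(7) = 7

A tropical monomial a ⊗ x^⊗i evaluates to a + i · x. Evaluating each term at x = 7:
  Term 0 contributes 7 + 0 · 7 = 7
  Term 1 contributes 6 + 1 · 7 = 13
  Term 2 contributes -4 + 2 · 7 = 10
p(7) = ⊕ of these = min[7, 13, 10] = 7.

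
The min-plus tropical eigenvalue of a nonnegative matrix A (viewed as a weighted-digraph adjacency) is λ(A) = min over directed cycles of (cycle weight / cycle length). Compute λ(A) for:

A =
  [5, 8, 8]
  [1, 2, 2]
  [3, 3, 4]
λ(A) = 2

Enumerate directed cycles and compute their means (weight / length). Sample:
  cycle 0 → 0: weight = 5, length = 1, mean = 5/1 ≈ 5.000
  cycle 1 → 1: weight = 2, length = 1, mean = 2/1 ≈ 2.000
  cycle 2 → 2: weight = 4, length = 1, mean = 4/1 ≈ 4.000
  cycle 0 → 1 → 0: weight = 9, length = 2, mean = 9/2 ≈ 4.500
  cycle 0 → 2 → 0: weight = 11, length = 2, mean = 11/2 ≈ 5.500
  cycle 1 → 0 → 1: weight = 9, length = 2, mean = 9/2 ≈ 4.500
Minimum mean = 2.000, attained e.g. along the cycle 1 → 1 with weight 2 and length 1. So λ(A) = 2/1 = 2.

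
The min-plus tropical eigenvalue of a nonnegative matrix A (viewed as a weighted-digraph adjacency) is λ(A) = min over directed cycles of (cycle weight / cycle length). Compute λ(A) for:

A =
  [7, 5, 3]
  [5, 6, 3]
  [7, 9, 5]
λ(A) = 5

Enumerate directed cycles and compute their means (weight / length). Sample:
  cycle 0 → 0: weight = 7, length = 1, mean = 7/1 ≈ 7.000
  cycle 1 → 1: weight = 6, length = 1, mean = 6/1 ≈ 6.000
  cycle 2 → 2: weight = 5, length = 1, mean = 5/1 ≈ 5.000
  cycle 0 → 1 → 0: weight = 10, length = 2, mean = 10/2 ≈ 5.000
  cycle 0 → 2 → 0: weight = 10, length = 2, mean = 10/2 ≈ 5.000
  cycle 1 → 0 → 1: weight = 10, length = 2, mean = 10/2 ≈ 5.000
Minimum mean = 5.000, attained e.g. along the cycle 2 → 2 with weight 5 and length 1. So λ(A) = 5/1 = 5.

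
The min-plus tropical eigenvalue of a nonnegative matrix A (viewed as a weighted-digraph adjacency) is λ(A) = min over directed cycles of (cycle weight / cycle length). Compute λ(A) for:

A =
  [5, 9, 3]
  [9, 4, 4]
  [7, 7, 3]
λ(A) = 3

Enumerate directed cycles and compute their means (weight / length). Sample:
  cycle 0 → 0: weight = 5, length = 1, mean = 5/1 ≈ 5.000
  cycle 1 → 1: weight = 4, length = 1, mean = 4/1 ≈ 4.000
  cycle 2 → 2: weight = 3, length = 1, mean = 3/1 ≈ 3.000
  cycle 0 → 1 → 0: weight = 18, length = 2, mean = 18/2 ≈ 9.000
  cycle 0 → 2 → 0: weight = 10, length = 2, mean = 10/2 ≈ 5.000
  cycle 1 → 0 → 1: weight = 18, length = 2, mean = 18/2 ≈ 9.000
Minimum mean = 3.000, attained e.g. along the cycle 2 → 2 with weight 3 and length 1. So λ(A) = 3/1 = 3.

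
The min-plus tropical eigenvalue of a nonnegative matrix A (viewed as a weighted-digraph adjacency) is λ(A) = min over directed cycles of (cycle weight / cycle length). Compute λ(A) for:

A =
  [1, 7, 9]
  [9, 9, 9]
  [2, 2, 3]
λ(A) = 1

Enumerate directed cycles and compute their means (weight / length). Sample:
  cycle 0 → 0: weight = 1, length = 1, mean = 1/1 ≈ 1.000
  cycle 1 → 1: weight = 9, length = 1, mean = 9/1 ≈ 9.000
  cycle 2 → 2: weight = 3, length = 1, mean = 3/1 ≈ 3.000
  cycle 0 → 1 → 0: weight = 16, length = 2, mean = 16/2 ≈ 8.000
  cycle 0 → 2 → 0: weight = 11, length = 2, mean = 11/2 ≈ 5.500
  cycle 1 → 0 → 1: weight = 16, length = 2, mean = 16/2 ≈ 8.000
Minimum mean = 1.000, attained e.g. along the cycle 0 → 0 with weight 1 and length 1. So λ(A) = 1/1 = 1.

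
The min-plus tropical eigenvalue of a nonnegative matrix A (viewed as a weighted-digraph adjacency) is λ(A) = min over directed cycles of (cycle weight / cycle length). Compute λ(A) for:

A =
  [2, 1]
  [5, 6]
λ(A) = 2

Enumerate directed cycles and compute their means (weight / length). Sample:
  cycle 0 → 0: weight = 2, length = 1, mean = 2/1 ≈ 2.000
  cycle 1 → 1: weight = 6, length = 1, mean = 6/1 ≈ 6.000
  cycle 0 → 1 → 0: weight = 6, length = 2, mean = 6/2 ≈ 3.000
  cycle 1 → 0 → 1: weight = 6, length = 2, mean = 6/2 ≈ 3.000
Minimum mean = 2.000, attained e.g. along the cycle 0 → 0 with weight 2 and length 1. So λ(A) = 2/1 = 2.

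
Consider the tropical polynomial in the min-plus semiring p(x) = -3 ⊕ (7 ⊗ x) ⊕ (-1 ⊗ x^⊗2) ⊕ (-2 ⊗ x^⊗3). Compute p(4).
p(4) = -3

A tropical monomial a ⊗ x^⊗i evaluates to a + i · x. Evaluating each term at x = 4:
  Term 0 contributes -3 + 0 · 4 = -3
  Term 1 contributes 7 + 1 · 4 = 11
  Term 2 contributes -1 + 2 · 4 = 7
  Term 3 contributes -2 + 3 · 4 = 10
p(4) = ⊕ of these = min[-3, 11, 7, 10] = -3.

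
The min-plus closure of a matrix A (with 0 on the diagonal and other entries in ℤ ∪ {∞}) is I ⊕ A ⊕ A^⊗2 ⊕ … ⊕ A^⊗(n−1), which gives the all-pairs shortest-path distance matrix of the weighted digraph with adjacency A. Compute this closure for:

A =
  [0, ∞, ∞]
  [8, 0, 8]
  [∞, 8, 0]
Closure =
  [0, ∞, ∞]
  [8, 0, 8]
  [16, 8, 0]

This is the Floyd-Warshall all-pairs shortest-path computation. For each intermediate vertex k = 0, 1, …, 2, update dist[i][j] ← min(dist[i][j], dist[i][k] + dist[k][j]). The final matrix gives, for each (i, j), the minimum total weight of any directed path from i to j (possibly empty when i = j).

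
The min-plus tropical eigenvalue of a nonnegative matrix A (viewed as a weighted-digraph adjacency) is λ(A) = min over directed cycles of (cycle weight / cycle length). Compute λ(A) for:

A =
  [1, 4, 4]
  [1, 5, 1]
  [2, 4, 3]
λ(A) = 1

Enumerate directed cycles and compute their means (weight / length). Sample:
  cycle 0 → 0: weight = 1, length = 1, mean = 1/1 ≈ 1.000
  cycle 1 → 1: weight = 5, length = 1, mean = 5/1 ≈ 5.000
  cycle 2 → 2: weight = 3, length = 1, mean = 3/1 ≈ 3.000
  cycle 0 → 1 → 0: weight = 5, length = 2, mean = 5/2 ≈ 2.500
  cycle 0 → 2 → 0: weight = 6, length = 2, mean = 6/2 ≈ 3.000
  cycle 1 → 0 → 1: weight = 5, length = 2, mean = 5/2 ≈ 2.500
Minimum mean = 1.000, attained e.g. along the cycle 0 → 0 with weight 1 and length 1. So λ(A) = 1/1 = 1.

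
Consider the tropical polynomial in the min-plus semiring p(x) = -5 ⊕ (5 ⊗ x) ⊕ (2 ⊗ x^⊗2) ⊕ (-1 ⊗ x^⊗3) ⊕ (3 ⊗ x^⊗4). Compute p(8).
p(8) = -5

A tropical monomial a ⊗ x^⊗i evaluates to a + i · x. Evaluating each term at x = 8:
  Term 0 contributes -5 + 0 · 8 = -5
  Term 1 contributes 5 + 1 · 8 = 13
  Term 2 contributes 2 + 2 · 8 = 18
  Term 3 contributes -1 + 3 · 8 = 23
  Term 4 contributes 3 + 4 · 8 = 35
p(8) = ⊕ of these = min[-5, 13, 18, 23, 35] = -5.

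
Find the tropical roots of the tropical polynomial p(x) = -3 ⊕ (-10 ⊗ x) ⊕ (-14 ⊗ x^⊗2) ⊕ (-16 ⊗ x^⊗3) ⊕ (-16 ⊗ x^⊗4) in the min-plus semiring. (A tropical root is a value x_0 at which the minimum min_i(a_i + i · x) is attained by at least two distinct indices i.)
Roots: {0, 2, 4, 7}

Each tropical root is a break point of the lower envelope of the lines y = a_i + i · x (there are 5 lines, with slopes 0, 1, ..., 4). Only the lines that attain the minimum somewhere contribute to roots; other lines are dominated. Here the surviving (envelope) indices are i = 4, i = 3, i = 2, i = 1, i = 0.
Intersections between consecutive envelope lines give the roots: for adjacent envelope indices i < j the intersection is x = (a_i − a_j) / (j − i). Reading off the sorted break points: {0, 2, 4, 7}.
Verification: at each break x_0, at least two indices attain the minimum of min_i(a_i + i · x_0).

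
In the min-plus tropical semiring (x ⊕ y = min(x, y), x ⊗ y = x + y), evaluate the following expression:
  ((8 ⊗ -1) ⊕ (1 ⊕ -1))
((8 ⊗ -1) ⊕ (1 ⊕ -1)) = -1

Expand innermost to outermost. Recall ⊕ takes the minimum of its arguments and ⊗ takes their sum. Working out the expression ((8 ⊗ -1) ⊕ (1 ⊕ -1)) gives -1.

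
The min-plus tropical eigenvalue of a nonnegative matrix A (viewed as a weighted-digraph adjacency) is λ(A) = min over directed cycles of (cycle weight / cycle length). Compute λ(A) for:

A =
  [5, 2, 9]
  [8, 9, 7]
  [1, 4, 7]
λ(A) = 10/3

Enumerate directed cycles and compute their means (weight / length). Sample:
  cycle 0 → 0: weight = 5, length = 1, mean = 5/1 ≈ 5.000
  cycle 1 → 1: weight = 9, length = 1, mean = 9/1 ≈ 9.000
  cycle 2 → 2: weight = 7, length = 1, mean = 7/1 ≈ 7.000
  cycle 0 → 1 → 0: weight = 10, length = 2, mean = 10/2 ≈ 5.000
  cycle 0 → 2 → 0: weight = 10, length = 2, mean = 10/2 ≈ 5.000
  cycle 1 → 0 → 1: weight = 10, length = 2, mean = 10/2 ≈ 5.000
Minimum mean = 3.333, attained e.g. along the cycle 0 → 1 → 2 → 0 with weight 10 and length 3. So λ(A) = 10/3 = 10/3.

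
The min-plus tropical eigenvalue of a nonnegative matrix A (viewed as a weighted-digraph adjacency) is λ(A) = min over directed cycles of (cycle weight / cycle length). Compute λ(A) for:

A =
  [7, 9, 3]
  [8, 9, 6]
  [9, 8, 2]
λ(A) = 2

Enumerate directed cycles and compute their means (weight / length). Sample:
  cycle 0 → 0: weight = 7, length = 1, mean = 7/1 ≈ 7.000
  cycle 1 → 1: weight = 9, length = 1, mean = 9/1 ≈ 9.000
  cycle 2 → 2: weight = 2, length = 1, mean = 2/1 ≈ 2.000
  cycle 0 → 1 → 0: weight = 17, length = 2, mean = 17/2 ≈ 8.500
  cycle 0 → 2 → 0: weight = 12, length = 2, mean = 12/2 ≈ 6.000
  cycle 1 → 0 → 1: weight = 17, length = 2, mean = 17/2 ≈ 8.500
Minimum mean = 2.000, attained e.g. along the cycle 2 → 2 with weight 2 and length 1. So λ(A) = 2/1 = 2.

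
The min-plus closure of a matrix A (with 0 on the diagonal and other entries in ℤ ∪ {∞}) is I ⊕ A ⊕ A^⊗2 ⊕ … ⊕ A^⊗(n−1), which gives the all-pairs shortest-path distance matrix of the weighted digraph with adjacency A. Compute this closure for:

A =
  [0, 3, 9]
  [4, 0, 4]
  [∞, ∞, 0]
Closure =
  [0, 3, 7]
  [4, 0, 4]
  [∞, ∞, 0]

This is the Floyd-Warshall all-pairs shortest-path computation. For each intermediate vertex k = 0, 1, …, 2, update dist[i][j] ← min(dist[i][j], dist[i][k] + dist[k][j]). The final matrix gives, for each (i, j), the minimum total weight of any directed path from i to j (possibly empty when i = j).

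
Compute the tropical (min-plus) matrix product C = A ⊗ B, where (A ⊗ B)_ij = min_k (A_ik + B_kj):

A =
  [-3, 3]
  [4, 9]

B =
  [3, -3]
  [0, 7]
A ⊗ B =
  [0, -6]
  [7, 1]

Apply the min-plus product entry-by-entry:
  C[0][0] = min over k of (A[0][0] + B[0][0] = -3 + 3 = 0, A[0][1] + B[1][0] = 3 + 0 = 3) = 0 (attained at k = 0)
  C[0][1] = min over k of (A[0][0] + B[0][1] = -3 + -3 = -6, A[0][1] + B[1][1] = 3 + 7 = 10) = -6 (attained at k = 0)
  C[1][0] = min over k of (A[1][0] + B[0][0] = 4 + 3 = 7, A[1][1] + B[1][0] = 9 + 0 = 9) = 7 (attained at k = 0)
  C[1][1] = min over k of (A[1][0] + B[0][1] = 4 + -3 = 1, A[1][1] + B[1][1] = 9 + 7 = 16) = 1 (attained at k = 0)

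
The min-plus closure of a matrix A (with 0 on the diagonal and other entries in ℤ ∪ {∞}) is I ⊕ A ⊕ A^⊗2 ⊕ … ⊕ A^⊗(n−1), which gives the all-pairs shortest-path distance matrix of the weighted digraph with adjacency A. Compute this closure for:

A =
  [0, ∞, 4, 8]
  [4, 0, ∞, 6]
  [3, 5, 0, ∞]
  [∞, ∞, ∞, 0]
Closure =
  [0, 9, 4, 8]
  [4, 0, 8, 6]
  [3, 5, 0, 11]
  [∞, ∞, ∞, 0]

This is the Floyd-Warshall all-pairs shortest-path computation. For each intermediate vertex k = 0, 1, …, 3, update dist[i][j] ← min(dist[i][j], dist[i][k] + dist[k][j]). The final matrix gives, for each (i, j), the minimum total weight of any directed path from i to j (possibly empty when i = j).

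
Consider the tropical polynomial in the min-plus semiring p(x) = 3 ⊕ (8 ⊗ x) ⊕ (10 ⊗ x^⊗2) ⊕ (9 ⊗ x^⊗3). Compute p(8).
p(8) = 3

A tropical monomial a ⊗ x^⊗i evaluates to a + i · x. Evaluating each term at x = 8:
  Term 0 contributes 3 + 0 · 8 = 3
  Term 1 contributes 8 + 1 · 8 = 16
  Term 2 contributes 10 + 2 · 8 = 26
  Term 3 contributes 9 + 3 · 8 = 33
p(8) = ⊕ of these = min[3, 16, 26, 33] = 3.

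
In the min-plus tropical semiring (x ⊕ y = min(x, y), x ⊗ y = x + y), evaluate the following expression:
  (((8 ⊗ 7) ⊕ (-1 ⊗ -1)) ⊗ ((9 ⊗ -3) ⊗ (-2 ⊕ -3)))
(((8 ⊗ 7) ⊕ (-1 ⊗ -1)) ⊗ ((9 ⊗ -3) ⊗ (-2 ⊕ -3))) = 1

Expand innermost to outermost. Recall ⊕ takes the minimum of its arguments and ⊗ takes their sum. Working out the expression (((8 ⊗ 7) ⊕ (-1 ⊗ -1)) ⊗ ((9 ⊗ -3) ⊗ (-2 ⊕ -3))) gives 1.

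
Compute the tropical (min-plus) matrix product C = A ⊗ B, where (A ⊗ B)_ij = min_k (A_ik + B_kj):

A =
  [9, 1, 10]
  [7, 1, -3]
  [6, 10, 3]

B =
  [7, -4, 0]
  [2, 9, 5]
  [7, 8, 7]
A ⊗ B =
  [3, 5, 6]
  [3, 3, 4]
  [10, 2, 6]

Apply the min-plus product entry-by-entry:
  C[0][0] = min over k of (A[0][0] + B[0][0] = 9 + 7 = 16, A[0][1] + B[1][0] = 1 + 2 = 3, A[0][2] + B[2][0] = 10 + 7 = 17) = 3 (attained at k = 1)
  C[0][1] = min over k of (A[0][0] + B[0][1] = 9 + -4 = 5, A[0][1] + B[1][1] = 1 + 9 = 10, A[0][2] + B[2][1] = 10 + 8 = 18) = 5 (attained at k = 0)
  C[0][2] = min over k of (A[0][0] + B[0][2] = 9 + 0 = 9, A[0][1] + B[1][2] = 1 + 5 = 6, A[0][2] + B[2][2] = 10 + 7 = 17) = 6 (attained at k = 1)
  C[1][0] = min over k of (A[1][0] + B[0][0] = 7 + 7 = 14, A[1][1] + B[1][0] = 1 + 2 = 3, A[1][2] + B[2][0] = -3 + 7 = 4) = 3 (attained at k = 1)
  C[1][1] = min over k of (A[1][0] + B[0][1] = 7 + -4 = 3, A[1][1] + B[1][1] = 1 + 9 = 10, A[1][2] + B[2][1] = -3 + 8 = 5) = 3 (attained at k = 0)
  C[1][2] = min over k of (A[1][0] + B[0][2] = 7 + 0 = 7, A[1][1] + B[1][2] = 1 + 5 = 6, A[1][2] + B[2][2] = -3 + 7 = 4) = 4 (attained at k = 2)
  C[2][0] = min over k of (A[2][0] + B[0][0] = 6 + 7 = 13, A[2][1] + B[1][0] = 10 + 2 = 12, A[2][2] + B[2][0] = 3 + 7 = 10) = 10 (attained at k = 2)
  C[2][1] = min over k of (A[2][0] + B[0][1] = 6 + -4 = 2, A[2][1] + B[1][1] = 10 + 9 = 19, A[2][2] + B[2][1] = 3 + 8 = 11) = 2 (attained at k = 0)
  C[2][2] = min over k of (A[2][0] + B[0][2] = 6 + 0 = 6, A[2][1] + B[1][2] = 10 + 5 = 15, A[2][2] + B[2][2] = 3 + 7 = 10) = 6 (attained at k = 0)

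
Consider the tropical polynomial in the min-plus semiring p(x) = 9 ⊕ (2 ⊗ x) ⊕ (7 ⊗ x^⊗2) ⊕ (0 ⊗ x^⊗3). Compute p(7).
p(7) = 9

A tropical monomial a ⊗ x^⊗i evaluates to a + i · x. Evaluating each term at x = 7:
  Term 0 contributes 9 + 0 · 7 = 9
  Term 1 contributes 2 + 1 · 7 = 9
  Term 2 contributes 7 + 2 · 7 = 21
  Term 3 contributes 0 + 3 · 7 = 21
p(7) = ⊕ of these = min[9, 9, 21, 21] = 9.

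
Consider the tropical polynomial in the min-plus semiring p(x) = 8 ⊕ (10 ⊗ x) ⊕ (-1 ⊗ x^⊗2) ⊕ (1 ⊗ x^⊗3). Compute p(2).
p(2) = 3

A tropical monomial a ⊗ x^⊗i evaluates to a + i · x. Evaluating each term at x = 2:
  Term 0 contributes 8 + 0 · 2 = 8
  Term 1 contributes 10 + 1 · 2 = 12
  Term 2 contributes -1 + 2 · 2 = 3
  Term 3 contributes 1 + 3 · 2 = 7
p(2) = ⊕ of these = min[8, 12, 3, 7] = 3.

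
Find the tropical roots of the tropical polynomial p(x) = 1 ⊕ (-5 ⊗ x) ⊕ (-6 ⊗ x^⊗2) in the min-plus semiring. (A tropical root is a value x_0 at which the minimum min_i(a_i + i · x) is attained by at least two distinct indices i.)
Roots: {1, 6}

Each tropical root is a break point of the lower envelope of the lines y = a_i + i · x (there are 3 lines, with slopes 0, 1, ..., 2). Only the lines that attain the minimum somewhere contribute to roots; other lines are dominated. Here the surviving (envelope) indices are i = 2, i = 1, i = 0.
Intersections between consecutive envelope lines give the roots: for adjacent envelope indices i < j the intersection is x = (a_i − a_j) / (j − i). Reading off the sorted break points: {1, 6}.
Verification: at each break x_0, at least two indices attain the minimum of min_i(a_i + i · x_0).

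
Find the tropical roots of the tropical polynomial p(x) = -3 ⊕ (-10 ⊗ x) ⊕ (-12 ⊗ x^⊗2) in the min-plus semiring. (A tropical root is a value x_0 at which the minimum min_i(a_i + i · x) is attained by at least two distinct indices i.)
Roots: {2, 7}

Each tropical root is a break point of the lower envelope of the lines y = a_i + i · x (there are 3 lines, with slopes 0, 1, ..., 2). Only the lines that attain the minimum somewhere contribute to roots; other lines are dominated. Here the surviving (envelope) indices are i = 2, i = 1, i = 0.
Intersections between consecutive envelope lines give the roots: for adjacent envelope indices i < j the intersection is x = (a_i − a_j) / (j − i). Reading off the sorted break points: {2, 7}.
Verification: at each break x_0, at least two indices attain the minimum of min_i(a_i + i · x_0).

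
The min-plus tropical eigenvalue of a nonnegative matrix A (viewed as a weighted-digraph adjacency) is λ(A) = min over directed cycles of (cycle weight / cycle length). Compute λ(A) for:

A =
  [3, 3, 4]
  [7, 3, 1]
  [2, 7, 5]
λ(A) = 2

Enumerate directed cycles and compute their means (weight / length). Sample:
  cycle 0 → 0: weight = 3, length = 1, mean = 3/1 ≈ 3.000
  cycle 1 → 1: weight = 3, length = 1, mean = 3/1 ≈ 3.000
  cycle 2 → 2: weight = 5, length = 1, mean = 5/1 ≈ 5.000
  cycle 0 → 1 → 0: weight = 10, length = 2, mean = 10/2 ≈ 5.000
  cycle 0 → 2 → 0: weight = 6, length = 2, mean = 6/2 ≈ 3.000
  cycle 1 → 0 → 1: weight = 10, length = 2, mean = 10/2 ≈ 5.000
Minimum mean = 2.000, attained e.g. along the cycle 0 → 1 → 2 → 0 with weight 6 and length 3. So λ(A) = 6/3 = 2.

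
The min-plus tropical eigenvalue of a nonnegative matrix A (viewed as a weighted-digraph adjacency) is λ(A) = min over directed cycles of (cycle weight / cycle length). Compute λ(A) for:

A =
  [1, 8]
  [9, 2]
λ(A) = 1

Enumerate directed cycles and compute their means (weight / length). Sample:
  cycle 0 → 0: weight = 1, length = 1, mean = 1/1 ≈ 1.000
  cycle 1 → 1: weight = 2, length = 1, mean = 2/1 ≈ 2.000
  cycle 0 → 1 → 0: weight = 17, length = 2, mean = 17/2 ≈ 8.500
  cycle 1 → 0 → 1: weight = 17, length = 2, mean = 17/2 ≈ 8.500
Minimum mean = 1.000, attained e.g. along the cycle 0 → 0 with weight 1 and length 1. So λ(A) = 1/1 = 1.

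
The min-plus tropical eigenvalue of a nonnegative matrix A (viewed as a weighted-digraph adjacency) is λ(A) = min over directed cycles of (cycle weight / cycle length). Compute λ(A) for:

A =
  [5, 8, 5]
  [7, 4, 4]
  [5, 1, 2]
λ(A) = 2

Enumerate directed cycles and compute their means (weight / length). Sample:
  cycle 0 → 0: weight = 5, length = 1, mean = 5/1 ≈ 5.000
  cycle 1 → 1: weight = 4, length = 1, mean = 4/1 ≈ 4.000
  cycle 2 → 2: weight = 2, length = 1, mean = 2/1 ≈ 2.000
  cycle 0 → 1 → 0: weight = 15, length = 2, mean = 15/2 ≈ 7.500
  cycle 0 → 2 → 0: weight = 10, length = 2, mean = 10/2 ≈ 5.000
  cycle 1 → 0 → 1: weight = 15, length = 2, mean = 15/2 ≈ 7.500
Minimum mean = 2.000, attained e.g. along the cycle 2 → 2 with weight 2 and length 1. So λ(A) = 2/1 = 2.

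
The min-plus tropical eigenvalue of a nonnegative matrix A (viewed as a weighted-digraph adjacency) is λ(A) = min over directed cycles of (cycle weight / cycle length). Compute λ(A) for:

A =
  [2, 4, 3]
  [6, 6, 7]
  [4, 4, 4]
λ(A) = 2

Enumerate directed cycles and compute their means (weight / length). Sample:
  cycle 0 → 0: weight = 2, length = 1, mean = 2/1 ≈ 2.000
  cycle 1 → 1: weight = 6, length = 1, mean = 6/1 ≈ 6.000
  cycle 2 → 2: weight = 4, length = 1, mean = 4/1 ≈ 4.000
  cycle 0 → 1 → 0: weight = 10, length = 2, mean = 10/2 ≈ 5.000
  cycle 0 → 2 → 0: weight = 7, length = 2, mean = 7/2 ≈ 3.500
  cycle 1 → 0 → 1: weight = 10, length = 2, mean = 10/2 ≈ 5.000
Minimum mean = 2.000, attained e.g. along the cycle 0 → 0 with weight 2 and length 1. So λ(A) = 2/1 = 2.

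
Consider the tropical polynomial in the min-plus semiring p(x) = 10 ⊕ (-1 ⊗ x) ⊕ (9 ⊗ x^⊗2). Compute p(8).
p(8) = 7

A tropical monomial a ⊗ x^⊗i evaluates to a + i · x. Evaluating each term at x = 8:
  Term 0 contributes 10 + 0 · 8 = 10
  Term 1 contributes -1 + 1 · 8 = 7
  Term 2 contributes 9 + 2 · 8 = 25
p(8) = ⊕ of these = min[10, 7, 25] = 7.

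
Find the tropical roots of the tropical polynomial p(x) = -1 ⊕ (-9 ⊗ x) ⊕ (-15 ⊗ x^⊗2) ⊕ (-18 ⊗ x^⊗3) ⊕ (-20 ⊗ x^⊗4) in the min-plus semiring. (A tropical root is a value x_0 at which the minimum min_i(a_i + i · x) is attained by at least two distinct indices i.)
Roots: {2, 3, 6, 8}

Each tropical root is a break point of the lower envelope of the lines y = a_i + i · x (there are 5 lines, with slopes 0, 1, ..., 4). Only the lines that attain the minimum somewhere contribute to roots; other lines are dominated. Here the surviving (envelope) indices are i = 4, i = 3, i = 2, i = 1, i = 0.
Intersections between consecutive envelope lines give the roots: for adjacent envelope indices i < j the intersection is x = (a_i − a_j) / (j − i). Reading off the sorted break points: {2, 3, 6, 8}.
Verification: at each break x_0, at least two indices attain the minimum of min_i(a_i + i · x_0).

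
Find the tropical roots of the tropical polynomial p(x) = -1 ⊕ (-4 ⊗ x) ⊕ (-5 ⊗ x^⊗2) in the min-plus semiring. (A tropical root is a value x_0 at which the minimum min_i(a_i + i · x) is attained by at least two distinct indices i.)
Roots: {1, 3}

Each tropical root is a break point of the lower envelope of the lines y = a_i + i · x (there are 3 lines, with slopes 0, 1, ..., 2). Only the lines that attain the minimum somewhere contribute to roots; other lines are dominated. Here the surviving (envelope) indices are i = 2, i = 1, i = 0.
Intersections between consecutive envelope lines give the roots: for adjacent envelope indices i < j the intersection is x = (a_i − a_j) / (j − i). Reading off the sorted break points: {1, 3}.
Verification: at each break x_0, at least two indices attain the minimum of min_i(a_i + i · x_0).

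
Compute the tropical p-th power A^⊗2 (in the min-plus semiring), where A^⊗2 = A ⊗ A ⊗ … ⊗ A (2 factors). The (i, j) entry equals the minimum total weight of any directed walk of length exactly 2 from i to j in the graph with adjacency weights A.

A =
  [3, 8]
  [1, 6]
A^⊗2 =
  [6, 11]
  [4, 9]

Each entry (A^⊗2)_ij equals the minimum over all length-2 walks i = v_0 → v_1 → … → v_2 = j of Σ_t A[v_t][v_{t+1}]. For example, for (i, j) = (0, 1) we minimise over 2 possible intermediate vertex sequences; the minimum is 11, attained along the walk 0 → 0 → 1.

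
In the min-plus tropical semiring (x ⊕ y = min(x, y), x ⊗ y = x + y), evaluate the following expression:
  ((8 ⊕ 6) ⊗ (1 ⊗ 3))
((8 ⊕ 6) ⊗ (1 ⊗ 3)) = 10

Expand innermost to outermost. Recall ⊕ takes the minimum of its arguments and ⊗ takes their sum. Working out the expression ((8 ⊕ 6) ⊗ (1 ⊗ 3)) gives 10.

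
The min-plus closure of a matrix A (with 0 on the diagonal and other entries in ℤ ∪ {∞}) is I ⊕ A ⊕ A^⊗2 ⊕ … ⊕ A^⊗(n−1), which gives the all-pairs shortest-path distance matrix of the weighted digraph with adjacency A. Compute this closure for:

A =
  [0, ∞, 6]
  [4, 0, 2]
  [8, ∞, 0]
Closure =
  [0, ∞, 6]
  [4, 0, 2]
  [8, ∞, 0]

This is the Floyd-Warshall all-pairs shortest-path computation. For each intermediate vertex k = 0, 1, …, 2, update dist[i][j] ← min(dist[i][j], dist[i][k] + dist[k][j]). The final matrix gives, for each (i, j), the minimum total weight of any directed path from i to j (possibly empty when i = j).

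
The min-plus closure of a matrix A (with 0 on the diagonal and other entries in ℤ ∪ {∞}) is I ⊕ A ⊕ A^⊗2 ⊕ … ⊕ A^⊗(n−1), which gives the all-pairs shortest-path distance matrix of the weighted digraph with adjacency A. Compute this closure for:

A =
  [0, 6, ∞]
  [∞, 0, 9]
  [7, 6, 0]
Closure =
  [0, 6, 15]
  [16, 0, 9]
  [7, 6, 0]

This is the Floyd-Warshall all-pairs shortest-path computation. For each intermediate vertex k = 0, 1, …, 2, update dist[i][j] ← min(dist[i][j], dist[i][k] + dist[k][j]). The final matrix gives, for each (i, j), the minimum total weight of any directed path from i to j (possibly empty when i = j).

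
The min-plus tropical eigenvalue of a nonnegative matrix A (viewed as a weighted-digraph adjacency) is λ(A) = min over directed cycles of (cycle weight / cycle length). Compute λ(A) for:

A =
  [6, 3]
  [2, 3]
λ(A) = 5/2

Enumerate directed cycles and compute their means (weight / length). Sample:
  cycle 0 → 0: weight = 6, length = 1, mean = 6/1 ≈ 6.000
  cycle 1 → 1: weight = 3, length = 1, mean = 3/1 ≈ 3.000
  cycle 0 → 1 → 0: weight = 5, length = 2, mean = 5/2 ≈ 2.500
  cycle 1 → 0 → 1: weight = 5, length = 2, mean = 5/2 ≈ 2.500
Minimum mean = 2.500, attained e.g. along the cycle 0 → 1 → 0 with weight 5 and length 2. So λ(A) = 5/2 = 5/2.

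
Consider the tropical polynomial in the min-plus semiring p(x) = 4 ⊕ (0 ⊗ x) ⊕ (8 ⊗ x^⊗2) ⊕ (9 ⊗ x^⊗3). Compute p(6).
p(6) = 4

A tropical monomial a ⊗ x^⊗i evaluates to a + i · x. Evaluating each term at x = 6:
  Term 0 contributes 4 + 0 · 6 = 4
  Term 1 contributes 0 + 1 · 6 = 6
  Term 2 contributes 8 + 2 · 6 = 20
  Term 3 contributes 9 + 3 · 6 = 27
p(6) = ⊕ of these = min[4, 6, 20, 27] = 4.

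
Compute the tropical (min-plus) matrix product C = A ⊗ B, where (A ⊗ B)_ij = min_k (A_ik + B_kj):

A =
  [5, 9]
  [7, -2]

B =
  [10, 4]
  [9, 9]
A ⊗ B =
  [15, 9]
  [7, 7]

Apply the min-plus product entry-by-entry:
  C[0][0] = min over k of (A[0][0] + B[0][0] = 5 + 10 = 15, A[0][1] + B[1][0] = 9 + 9 = 18) = 15 (attained at k = 0)
  C[0][1] = min over k of (A[0][0] + B[0][1] = 5 + 4 = 9, A[0][1] + B[1][1] = 9 + 9 = 18) = 9 (attained at k = 0)
  C[1][0] = min over k of (A[1][0] + B[0][0] = 7 + 10 = 17, A[1][1] + B[1][0] = -2 + 9 = 7) = 7 (attained at k = 1)
  C[1][1] = min over k of (A[1][0] + B[0][1] = 7 + 4 = 11, A[1][1] + B[1][1] = -2 + 9 = 7) = 7 (attained at k = 1)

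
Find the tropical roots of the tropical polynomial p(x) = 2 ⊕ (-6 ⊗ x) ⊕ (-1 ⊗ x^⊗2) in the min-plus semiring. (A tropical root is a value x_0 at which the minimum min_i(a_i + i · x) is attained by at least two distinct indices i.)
Roots: {-5, 8}

Each tropical root is a break point of the lower envelope of the lines y = a_i + i · x (there are 3 lines, with slopes 0, 1, ..., 2). Only the lines that attain the minimum somewhere contribute to roots; other lines are dominated. Here the surviving (envelope) indices are i = 2, i = 1, i = 0.
Intersections between consecutive envelope lines give the roots: for adjacent envelope indices i < j the intersection is x = (a_i − a_j) / (j − i). Reading off the sorted break points: {-5, 8}.
Verification: at each break x_0, at least two indices attain the minimum of min_i(a_i + i · x_0).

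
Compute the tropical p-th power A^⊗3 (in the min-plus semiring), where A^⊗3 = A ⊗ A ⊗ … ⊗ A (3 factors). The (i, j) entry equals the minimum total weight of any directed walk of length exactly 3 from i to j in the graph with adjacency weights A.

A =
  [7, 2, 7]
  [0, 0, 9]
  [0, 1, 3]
A^⊗3 =
  [2, 2, 9]
  [0, 0, 7]
  [1, 1, 8]

Each entry (A^⊗3)_ij equals the minimum over all length-3 walks i = v_0 → v_1 → … → v_3 = j of Σ_t A[v_t][v_{t+1}]. For example, for (i, j) = (0, 2) we minimise over 9 possible intermediate vertex sequences; the minimum is 9, attained along the walk 0 → 1 → 0 → 2.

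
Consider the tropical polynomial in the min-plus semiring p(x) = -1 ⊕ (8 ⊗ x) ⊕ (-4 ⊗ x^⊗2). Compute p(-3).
p(-3) = -10

A tropical monomial a ⊗ x^⊗i evaluates to a + i · x. Evaluating each term at x = -3:
  Term 0 contributes -1 + 0 · -3 = -1
  Term 1 contributes 8 + 1 · -3 = 5
  Term 2 contributes -4 + 2 · -3 = -10
p(-3) = ⊕ of these = min[-1, 5, -10] = -10.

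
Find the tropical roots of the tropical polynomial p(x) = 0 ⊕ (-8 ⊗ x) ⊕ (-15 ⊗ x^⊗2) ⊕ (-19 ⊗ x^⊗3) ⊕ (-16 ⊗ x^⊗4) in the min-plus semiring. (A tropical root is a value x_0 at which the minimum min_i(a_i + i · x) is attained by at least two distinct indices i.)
Roots: {-3, 4, 7, 8}

Each tropical root is a break point of the lower envelope of the lines y = a_i + i · x (there are 5 lines, with slopes 0, 1, ..., 4). Only the lines that attain the minimum somewhere contribute to roots; other lines are dominated. Here the surviving (envelope) indices are i = 4, i = 3, i = 2, i = 1, i = 0.
Intersections between consecutive envelope lines give the roots: for adjacent envelope indices i < j the intersection is x = (a_i − a_j) / (j − i). Reading off the sorted break points: {-3, 4, 7, 8}.
Verification: at each break x_0, at least two indices attain the minimum of min_i(a_i + i · x_0).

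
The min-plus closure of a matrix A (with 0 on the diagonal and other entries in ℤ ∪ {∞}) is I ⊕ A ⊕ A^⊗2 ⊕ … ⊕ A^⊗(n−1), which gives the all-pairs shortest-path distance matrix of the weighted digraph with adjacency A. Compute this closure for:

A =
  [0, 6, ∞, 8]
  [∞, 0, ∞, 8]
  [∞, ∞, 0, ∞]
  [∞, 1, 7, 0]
Closure =
  [0, 6, 15, 8]
  [∞, 0, 15, 8]
  [∞, ∞, 0, ∞]
  [∞, 1, 7, 0]

This is the Floyd-Warshall all-pairs shortest-path computation. For each intermediate vertex k = 0, 1, …, 3, update dist[i][j] ← min(dist[i][j], dist[i][k] + dist[k][j]). The final matrix gives, for each (i, j), the minimum total weight of any directed path from i to j (possibly empty when i = j).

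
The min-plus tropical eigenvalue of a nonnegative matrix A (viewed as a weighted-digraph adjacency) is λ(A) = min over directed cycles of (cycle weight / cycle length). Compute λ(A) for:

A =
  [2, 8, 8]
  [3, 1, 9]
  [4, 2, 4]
λ(A) = 1

Enumerate directed cycles and compute their means (weight / length). Sample:
  cycle 0 → 0: weight = 2, length = 1, mean = 2/1 ≈ 2.000
  cycle 1 → 1: weight = 1, length = 1, mean = 1/1 ≈ 1.000
  cycle 2 → 2: weight = 4, length = 1, mean = 4/1 ≈ 4.000
  cycle 0 → 1 → 0: weight = 11, length = 2, mean = 11/2 ≈ 5.500
  cycle 0 → 2 → 0: weight = 12, length = 2, mean = 12/2 ≈ 6.000
  cycle 1 → 0 → 1: weight = 11, length = 2, mean = 11/2 ≈ 5.500
Minimum mean = 1.000, attained e.g. along the cycle 1 → 1 with weight 1 and length 1. So λ(A) = 1/1 = 1.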